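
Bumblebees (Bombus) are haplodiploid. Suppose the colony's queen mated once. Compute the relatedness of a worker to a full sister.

Haplodiploid full sisters inherit their father's entire haploid genome identically (contributing 1/2) and on average half of their mother's contribution (1/2 · 1/2 = 1/4); r = 1/2 + 1/4 = 3/4.

0.75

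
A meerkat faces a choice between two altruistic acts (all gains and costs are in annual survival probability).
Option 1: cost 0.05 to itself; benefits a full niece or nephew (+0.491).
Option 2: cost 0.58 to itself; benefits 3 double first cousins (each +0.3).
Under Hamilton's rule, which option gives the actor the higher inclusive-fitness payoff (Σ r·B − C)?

Option 1

Option 1: r to a full niece or nephew = 0.25.
Option 1: Σ r·B − C = (1·0.25·0.491) − 0.05 = 0.07275.
Option 2: r to a double first cousin = 0.25.
Option 2: Σ r·B − C = (3·0.25·0.3) − 0.58 = -0.355.
Option 1 has the higher net inclusive-fitness payoff.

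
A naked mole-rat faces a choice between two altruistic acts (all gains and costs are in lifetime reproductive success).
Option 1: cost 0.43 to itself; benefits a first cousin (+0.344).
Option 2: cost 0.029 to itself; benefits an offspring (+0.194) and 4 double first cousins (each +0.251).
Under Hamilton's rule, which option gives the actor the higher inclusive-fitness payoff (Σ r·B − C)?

Option 2

Option 1: r to a first cousin = 0.125.
Option 1: Σ r·B − C = (1·0.125·0.344) − 0.43 = -0.387.
Option 2: r to an offspring = 0.5.
Option 2: r to a double first cousin = 0.25.
Option 2: Σ r·B − C = (1·0.5·0.194 + 4·0.25·0.251) − 0.029 = 0.319.
Option 2 has the higher net inclusive-fitness payoff.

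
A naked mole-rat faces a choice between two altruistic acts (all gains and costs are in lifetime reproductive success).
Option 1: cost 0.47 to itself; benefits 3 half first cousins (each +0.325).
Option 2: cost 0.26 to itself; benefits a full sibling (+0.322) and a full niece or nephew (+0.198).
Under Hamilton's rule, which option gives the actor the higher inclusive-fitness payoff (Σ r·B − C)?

Option 1: r to a half first cousin = 0.0625.
Option 1: Σ r·B − C = (3·0.0625·0.325) − 0.47 = -0.4090625.
Option 2: r to a full sibling = 0.5.
Option 2: r to a full niece or nephew = 0.25.
Option 2: Σ r·B − C = (1·0.5·0.322 + 1·0.25·0.198) − 0.26 = -0.0495.
Option 2 has the higher net inclusive-fitness payoff.

Option 2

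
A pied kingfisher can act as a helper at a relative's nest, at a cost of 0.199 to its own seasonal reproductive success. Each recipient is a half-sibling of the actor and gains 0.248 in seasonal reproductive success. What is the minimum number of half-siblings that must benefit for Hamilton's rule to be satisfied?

4

r to a half-sibling = 0.25 (half-sibs share one parent — one path of length 2: r = (1/2)^2 = 1/4).
Hamilton's rule: n·r·B > C  ⇒  n > C/(r·B) = 0.199/(0.25·0.248) = 3.21.
The smallest integer exceeding 3.21 is 4.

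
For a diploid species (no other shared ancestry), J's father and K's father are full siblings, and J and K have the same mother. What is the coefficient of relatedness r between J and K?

0.375

With two independent routes of shared ancestry, r is the sum of the two contributions.
J and K are related in two ways: first cousins through their fathers (r = 1/8) and half-sibs through their shared mother (r = 1/4).
r = 1/8 + 1/4 = 0.375.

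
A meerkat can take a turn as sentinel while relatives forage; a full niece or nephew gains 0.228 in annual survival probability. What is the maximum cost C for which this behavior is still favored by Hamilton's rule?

r to a full niece or nephew = 1/4 (full aunt/uncle↔niece/nephew: two paths of length 3 through the shared grandparent pair: r = 2·(1/2)^3 = 1/4).
Hamilton's rule: n·r·B > C, so the trait is favored while C < n·r·B = 1·0.25·0.228 = 0.057.

0.057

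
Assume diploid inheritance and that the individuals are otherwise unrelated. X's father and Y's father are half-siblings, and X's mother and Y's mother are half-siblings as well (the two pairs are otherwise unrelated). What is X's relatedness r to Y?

0.125

Wright's path rule: contributions from independent ancestry routes add.
X and Y are related in two ways: half first cousins through their fathers (r = 1/16) and half first cousins through their mothers (r = 1/16).
r = 1/16 + 1/16 = 1/8 = 0.125.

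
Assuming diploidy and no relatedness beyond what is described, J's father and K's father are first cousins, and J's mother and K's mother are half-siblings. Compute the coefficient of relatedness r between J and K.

With two independent routes of shared ancestry, r is the sum of the two contributions.
J and K are related in two ways: second cousins through their fathers (r = 1/32) and half first cousins through their mothers (r = 1/16).
r = 1/32 + 1/16 = 0.09375.

0.09375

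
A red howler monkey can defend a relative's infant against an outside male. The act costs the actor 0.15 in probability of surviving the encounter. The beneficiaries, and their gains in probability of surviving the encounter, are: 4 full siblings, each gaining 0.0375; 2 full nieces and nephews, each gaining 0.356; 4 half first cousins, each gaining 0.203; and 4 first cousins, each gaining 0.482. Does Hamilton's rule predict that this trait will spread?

Hamilton's rule: the trait is favored when the sum of r·B over every recipient exceeds the actor's cost C.
r to a full sibling = 0.5 (full sibs share both parents — two paths of length 2: r = 2·(1/2)^2 = 1/2).
r to a full niece or nephew = 0.25 (full aunt/uncle↔niece/nephew: two paths of length 3 through the shared grandparent pair: r = 2·(1/2)^3 = 1/4).
r to a half first cousin = 0.0625 (half first cousins share one grandparent — one path of length 4: r = (1/2)^4 = 1/16).
r to a first cousin = 1/8 (first cousins share one grandparent pair — two paths of length 4: r = 2·(1/2)^4 = 1/8).
Summing one r·B term per recipient: 4·0.5·0.0375 + 2·0.25·0.356 + 4·0.0625·0.203 + 4·0.125·0.482 = 0.54475.
0.54475 > 0.15: the indirect benefit exceeds the cost.

Yes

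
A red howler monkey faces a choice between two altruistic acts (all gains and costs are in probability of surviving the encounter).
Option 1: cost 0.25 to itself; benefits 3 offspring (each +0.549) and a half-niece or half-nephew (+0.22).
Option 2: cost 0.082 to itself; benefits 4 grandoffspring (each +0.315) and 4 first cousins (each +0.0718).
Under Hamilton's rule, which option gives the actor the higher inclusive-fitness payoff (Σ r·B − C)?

Option 1: r to an offspring = 0.5.
Option 1: r to a half-niece or half-nephew = 0.125.
Option 1: Σ r·B − C = (3·0.5·0.549 + 1·0.125·0.22) − 0.25 = 0.601.
Option 2: r to a grandoffspring = 0.25.
Option 2: r to a first cousin = 0.125.
Option 2: Σ r·B − C = (4·0.25·0.315 + 4·0.125·0.0718) − 0.082 = 0.2689.
Option 1 has the higher net inclusive-fitness payoff.

Option 1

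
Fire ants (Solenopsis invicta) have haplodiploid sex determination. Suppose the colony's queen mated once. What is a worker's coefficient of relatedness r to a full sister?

Haplodiploid full sisters inherit their father's entire haploid genome identically (contributing 1/2) and on average half of their mother's contribution (1/2 · 1/2 = 1/4); r = 1/2 + 1/4 = 3/4.

0.75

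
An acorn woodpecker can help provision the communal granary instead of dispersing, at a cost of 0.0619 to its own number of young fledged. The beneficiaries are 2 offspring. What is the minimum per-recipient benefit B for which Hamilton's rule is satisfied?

r to an offspring = 1/2 (one parent–offspring link: r = (1/2)^1 = 1/2).
Hamilton's rule with n recipients of equal r: n·r·B > C, so B > C/(n·r) = 0.0619/(2·0.5) = 0.0619.

0.0619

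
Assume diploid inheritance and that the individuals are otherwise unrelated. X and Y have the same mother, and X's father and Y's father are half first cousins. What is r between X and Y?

Relatedness sums over independent paths through distinct common ancestors.
X and Y are related in two ways: half-sibs through their shared mother (r = 1/4) and half second cousins through their fathers (r = 1/64).
r = 1/4 + 1/64 = 0.265625.

0.265625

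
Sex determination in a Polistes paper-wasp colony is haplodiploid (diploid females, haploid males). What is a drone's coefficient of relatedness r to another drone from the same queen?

0.5

Haploid brothers each carry a random half of the queen's diploid genome, so on average they share half: r = 1/2.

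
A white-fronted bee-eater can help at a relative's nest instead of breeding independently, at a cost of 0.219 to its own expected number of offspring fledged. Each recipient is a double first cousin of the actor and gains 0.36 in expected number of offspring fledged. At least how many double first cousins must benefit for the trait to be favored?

3

r to a double first cousin = 1/4 (double first cousins share both grandparent pairs — four paths of length 4: r = 4·(1/2)^4 = 1/4).
Hamilton's rule: n·r·B > C  ⇒  n > C/(r·B) = 0.219/(0.25·0.36) = 2.433.
The smallest integer exceeding 2.433 is 3.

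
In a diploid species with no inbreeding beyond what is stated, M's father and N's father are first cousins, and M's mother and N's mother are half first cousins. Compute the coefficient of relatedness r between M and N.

Relatedness sums over independent paths through distinct common ancestors.
M and N are related in two ways: second cousins through their fathers (r = 1/32) and half second cousins through their mothers (r = 1/64).
r = 1/32 + 1/64 = 3/64 = 0.046875.

0.046875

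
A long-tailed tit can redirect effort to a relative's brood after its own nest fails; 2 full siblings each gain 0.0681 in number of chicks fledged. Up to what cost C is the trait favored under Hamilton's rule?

0.0681

r to a full sibling = 0.5 (full sibs share both parents — two paths of length 2: r = 2·(1/2)^2 = 1/2).
Hamilton's rule: n·r·B > C, so the trait is favored while C < n·r·B = 2·0.5·0.0681 = 0.0681.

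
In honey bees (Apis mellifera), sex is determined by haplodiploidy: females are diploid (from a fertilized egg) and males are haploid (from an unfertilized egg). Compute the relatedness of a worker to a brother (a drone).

Her haploid brother carries none of their father's genes and a random half of their mother's genome; that half matches the maternal half of her own genome with probability 1/2: r = 1/2 · 1/2 = 1/4.

0.25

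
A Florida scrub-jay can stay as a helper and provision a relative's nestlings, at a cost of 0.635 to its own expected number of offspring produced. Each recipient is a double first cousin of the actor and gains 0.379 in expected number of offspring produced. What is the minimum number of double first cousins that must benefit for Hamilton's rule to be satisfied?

r to a double first cousin = 1/4 (double first cousins share both grandparent pairs — four paths of length 4: r = 4·(1/2)^4 = 1/4).
Hamilton's rule: n·r·B > C  ⇒  n > C/(r·B) = 0.635/(0.25·0.379) = 6.702.
The smallest integer exceeding 6.702 is 7.

7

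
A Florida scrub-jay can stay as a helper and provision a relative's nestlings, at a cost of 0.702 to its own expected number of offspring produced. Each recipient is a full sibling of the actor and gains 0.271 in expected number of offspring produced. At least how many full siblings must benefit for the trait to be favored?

r to a full sibling = 1/2 (full sibs share both parents — two paths of length 2: r = 2·(1/2)^2 = 1/2).
Hamilton's rule: n·r·B > C  ⇒  n > C/(r·B) = 0.702/(0.5·0.271) = 5.181.
The smallest integer exceeding 5.181 is 6.

6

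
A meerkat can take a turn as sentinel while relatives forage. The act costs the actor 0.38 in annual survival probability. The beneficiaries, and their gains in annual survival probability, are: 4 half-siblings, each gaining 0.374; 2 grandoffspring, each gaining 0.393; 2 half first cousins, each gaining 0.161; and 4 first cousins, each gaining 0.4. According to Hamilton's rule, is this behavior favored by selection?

Yes

Hamilton's rule: the trait is favored when the sum of r·B over every recipient exceeds the actor's cost C.
r to a half-sibling = 0.25 (half-sibs share one parent — one path of length 2: r = (1/2)^2 = 1/4).
r to a grandoffspring = 0.25 (two parent–offspring links: r = (1/2)^2 = 1/4).
r to a half first cousin = 0.0625 (half first cousins share one grandparent — one path of length 4: r = (1/2)^4 = 1/16).
r to a first cousin = 0.125 (first cousins share one grandparent pair — two paths of length 4: r = 2·(1/2)^4 = 1/8).
Summing one r·B term per recipient: 4·0.25·0.374 + 2·0.25·0.393 + 2·0.0625·0.161 + 4·0.125·0.4 = 0.790625.
0.790625 > 0.38: the indirect benefit exceeds the cost.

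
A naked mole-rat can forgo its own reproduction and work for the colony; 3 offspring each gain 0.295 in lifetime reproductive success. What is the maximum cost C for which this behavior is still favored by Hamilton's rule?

0.4425

r to an offspring = 0.5 (one parent–offspring link: r = (1/2)^1 = 1/2).
Hamilton's rule: n·r·B > C, so the trait is favored while C < n·r·B = 3·0.5·0.295 = 0.4425.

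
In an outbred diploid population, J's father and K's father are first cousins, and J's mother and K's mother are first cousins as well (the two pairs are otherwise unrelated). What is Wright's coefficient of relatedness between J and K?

Independent pedigree routes through distinct common ancestors add.
J and K are related in two ways: second cousins through their fathers (r = 1/32) and second cousins through their mothers (r = 1/32).
r = 1/32 + 1/32 = 1/16 = 0.0625.

0.0625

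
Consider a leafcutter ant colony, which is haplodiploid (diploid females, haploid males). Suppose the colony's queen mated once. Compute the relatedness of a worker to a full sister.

0.75

Haplodiploid full sisters inherit their father's entire haploid genome identically (contributing 1/2) and on average half of their mother's contribution (1/2 · 1/2 = 1/4); r = 1/2 + 1/4 = 3/4.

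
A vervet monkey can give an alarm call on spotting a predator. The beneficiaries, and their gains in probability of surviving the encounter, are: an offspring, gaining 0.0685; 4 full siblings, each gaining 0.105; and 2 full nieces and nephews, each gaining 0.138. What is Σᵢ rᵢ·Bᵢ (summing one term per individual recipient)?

0.31325

r to an offspring = 0.5 (one parent–offspring link: r = (1/2)^1 = 1/2).
r to a full sibling = 0.5 (full sibs share both parents — two paths of length 2: r = 2·(1/2)^2 = 1/2).
r to a full niece or nephew = 0.25 (full aunt/uncle↔niece/nephew: two paths of length 3 through the shared grandparent pair: r = 2·(1/2)^3 = 1/4).
Summing one r·B term per recipient: 1·0.5·0.0685 + 4·0.5·0.105 + 2·0.25·0.138 = 0.31325.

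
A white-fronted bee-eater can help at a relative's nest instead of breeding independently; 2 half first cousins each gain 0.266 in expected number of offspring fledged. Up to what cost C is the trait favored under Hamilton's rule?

r to a half first cousin = 0.0625 (half first cousins share one grandparent — one path of length 4: r = (1/2)^4 = 1/16).
Hamilton's rule: n·r·B > C, so the trait is favored while C < n·r·B = 2·0.0625·0.266 = 0.03325.

0.03325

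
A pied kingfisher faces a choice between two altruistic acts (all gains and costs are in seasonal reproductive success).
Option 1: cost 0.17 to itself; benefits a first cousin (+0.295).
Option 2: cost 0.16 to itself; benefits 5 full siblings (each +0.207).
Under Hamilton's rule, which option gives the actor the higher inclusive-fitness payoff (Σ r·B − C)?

Option 2

Option 1: r to a first cousin = 0.125.
Option 1: Σ r·B − C = (1·0.125·0.295) − 0.17 = -0.133125.
Option 2: r to a full sibling = 0.5.
Option 2: Σ r·B − C = (5·0.5·0.207) − 0.16 = 0.3575.
Option 2 has the higher net inclusive-fitness payoff.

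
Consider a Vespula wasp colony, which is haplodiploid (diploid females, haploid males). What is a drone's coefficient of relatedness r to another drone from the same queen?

Haploid brothers each carry a random half of the queen's diploid genome, so on average they share half: r = 1/2.

0.5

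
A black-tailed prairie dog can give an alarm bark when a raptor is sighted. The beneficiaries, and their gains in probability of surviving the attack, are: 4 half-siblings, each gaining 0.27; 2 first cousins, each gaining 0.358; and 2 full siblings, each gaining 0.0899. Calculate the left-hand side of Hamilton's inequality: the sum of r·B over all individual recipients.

0.4494

r to a half-sibling = 0.25 (half-sibs share one parent — one path of length 2: r = (1/2)^2 = 1/4).
r to a first cousin = 0.125 (first cousins share one grandparent pair — two paths of length 4: r = 2·(1/2)^4 = 1/8).
r to a full sibling = 1/2 (full sibs share both parents — two paths of length 2: r = 2·(1/2)^2 = 1/2).
Summing one r·B term per recipient: 4·0.25·0.27 + 2·0.125·0.358 + 2·0.5·0.0899 = 0.4494.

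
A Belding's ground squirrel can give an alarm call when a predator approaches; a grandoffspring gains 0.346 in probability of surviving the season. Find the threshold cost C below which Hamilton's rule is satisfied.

r to a grandoffspring = 0.25 (two parent–offspring links: r = (1/2)^2 = 1/4).
Hamilton's rule: n·r·B > C, so the trait is favored while C < n·r·B = 1·0.25·0.346 = 0.0865.

0.0865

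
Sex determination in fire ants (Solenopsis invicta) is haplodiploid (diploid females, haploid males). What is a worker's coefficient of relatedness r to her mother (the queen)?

0.5

One meiotic link between diploid queen and diploid daughter: r = 1/2.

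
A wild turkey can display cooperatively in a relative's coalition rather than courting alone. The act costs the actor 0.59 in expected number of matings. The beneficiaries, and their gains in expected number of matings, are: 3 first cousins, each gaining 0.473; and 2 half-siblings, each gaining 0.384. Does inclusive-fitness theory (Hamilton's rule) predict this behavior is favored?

Hamilton's rule: the trait is favored when the sum of r·B over every recipient exceeds the actor's cost C.
r to a first cousin = 0.125 (first cousins share one grandparent pair — two paths of length 4: r = 2·(1/2)^4 = 1/8).
r to a half-sibling = 0.25 (half-sibs share one parent — one path of length 2: r = (1/2)^2 = 1/4).
Summing one r·B term per recipient: 3·0.125·0.473 + 2·0.25·0.384 = 0.369375.
0.369375 < 0.59: the indirect benefit is less than the cost.

No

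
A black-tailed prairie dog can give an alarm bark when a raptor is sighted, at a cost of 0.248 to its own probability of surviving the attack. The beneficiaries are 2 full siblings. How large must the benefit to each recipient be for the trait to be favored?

0.248

r to a full sibling = 0.5 (full sibs share both parents — two paths of length 2: r = 2·(1/2)^2 = 1/2).
Hamilton's rule with n recipients of equal r: n·r·B > C, so B > C/(n·r) = 0.248/(2·0.5) = 0.248.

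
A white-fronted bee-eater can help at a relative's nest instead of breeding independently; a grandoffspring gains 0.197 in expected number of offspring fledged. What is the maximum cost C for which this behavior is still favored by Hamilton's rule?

0.04925

r to a grandoffspring = 1/4 (two parent–offspring links: r = (1/2)^2 = 1/4).
Hamilton's rule: n·r·B > C, so the trait is favored while C < n·r·B = 1·0.25·0.197 = 0.04925.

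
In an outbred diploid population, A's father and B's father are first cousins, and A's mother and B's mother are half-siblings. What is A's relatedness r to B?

Wright's path rule: contributions from independent ancestry routes add.
A and B are related in two ways: second cousins through their fathers (r = 1/32) and half first cousins through their mothers (r = 1/16).
r = 1/32 + 1/16 = 0.09375.

0.09375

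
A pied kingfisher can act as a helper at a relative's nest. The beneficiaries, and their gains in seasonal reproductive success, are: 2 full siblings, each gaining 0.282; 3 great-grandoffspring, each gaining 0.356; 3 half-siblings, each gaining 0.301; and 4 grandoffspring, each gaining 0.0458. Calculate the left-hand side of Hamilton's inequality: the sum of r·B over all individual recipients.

r to a full sibling = 1/2 (full sibs share both parents — two paths of length 2: r = 2·(1/2)^2 = 1/2).
r to a great-grandoffspring = 0.125 (three parent–offspring links: r = (1/2)^3 = 1/8).
r to a half-sibling = 1/4 (half-sibs share one parent — one path of length 2: r = (1/2)^2 = 1/4).
r to a grandoffspring = 1/4 (two parent–offspring links: r = (1/2)^2 = 1/4).
Summing one r·B term per recipient: 2·0.5·0.282 + 3·0.125·0.356 + 3·0.25·0.301 + 4·0.25·0.0458 = 0.68705.

0.68705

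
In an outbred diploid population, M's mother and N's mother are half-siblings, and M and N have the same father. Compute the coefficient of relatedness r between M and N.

Relatedness sums over independent paths through distinct common ancestors.
M and N are related in two ways: half first cousins through their mothers (r = 1/16) and half-sibs through their shared father (r = 1/4).
r = 1/16 + 1/4 = 5/16 = 0.3125.

0.3125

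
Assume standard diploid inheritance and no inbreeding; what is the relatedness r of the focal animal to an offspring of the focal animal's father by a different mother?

0.25

Each parent–offspring link contributes a factor of 1/2, and independent paths through distinct common ancestors add.
Half-sibs share one parent — one path of length 2: r = (1/2)^2 = 1/4.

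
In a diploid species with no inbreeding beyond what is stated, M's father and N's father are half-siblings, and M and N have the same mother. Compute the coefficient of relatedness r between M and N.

0.3125

With two independent routes of shared ancestry, r is the sum of the two contributions.
M and N are related in two ways: half first cousins through their fathers (r = 1/16) and half-sibs through their shared mother (r = 1/4).
r = 1/16 + 1/4 = 5/16 = 0.3125.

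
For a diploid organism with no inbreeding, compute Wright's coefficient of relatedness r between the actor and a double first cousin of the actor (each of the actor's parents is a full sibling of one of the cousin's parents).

0.25

Each parent–offspring link contributes a factor of 1/2, and independent paths through distinct common ancestors add.
Double first cousins share both grandparent pairs — four paths of length 4: r = 4·(1/2)^4 = 1/4.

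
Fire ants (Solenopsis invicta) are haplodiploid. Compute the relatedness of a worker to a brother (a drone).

0.25

Her haploid brother carries none of their father's genes and a random half of their mother's genome; that half matches the maternal half of her own genome with probability 1/2: r = 1/2 · 1/2 = 1/4.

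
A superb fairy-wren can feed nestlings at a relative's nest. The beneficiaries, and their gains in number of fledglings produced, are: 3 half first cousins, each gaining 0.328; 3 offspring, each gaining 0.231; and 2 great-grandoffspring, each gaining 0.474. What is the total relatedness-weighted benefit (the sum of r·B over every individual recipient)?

r to a half first cousin = 0.0625 (half first cousins share one grandparent — one path of length 4: r = (1/2)^4 = 1/16).
r to an offspring = 1/2 (one parent–offspring link: r = (1/2)^1 = 1/2).
r to a great-grandoffspring = 1/8 (three parent–offspring links: r = (1/2)^3 = 1/8).
Summing one r·B term per recipient: 3·0.0625·0.328 + 3·0.5·0.231 + 2·0.125·0.474 = 0.5265.

0.5265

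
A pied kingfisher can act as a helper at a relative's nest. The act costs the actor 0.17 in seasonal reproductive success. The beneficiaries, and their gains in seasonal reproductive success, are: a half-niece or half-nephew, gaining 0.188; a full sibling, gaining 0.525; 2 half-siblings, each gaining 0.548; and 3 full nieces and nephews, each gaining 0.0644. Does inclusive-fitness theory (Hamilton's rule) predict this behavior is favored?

Yes

Hamilton's rule: the trait is favored when the sum of r·B over every recipient exceeds the actor's cost C.
r to a half-niece or half-nephew = 1/8 (half-aunt/uncle↔niece/nephew: one path of length 3: r = (1/2)^3 = 1/8).
r to a full sibling = 0.5 (full sibs share both parents — two paths of length 2: r = 2·(1/2)^2 = 1/2).
r to a half-sibling = 0.25 (half-sibs share one parent — one path of length 2: r = (1/2)^2 = 1/4).
r to a full niece or nephew = 1/4 (full aunt/uncle↔niece/nephew: two paths of length 3 through the shared grandparent pair: r = 2·(1/2)^3 = 1/4).
Summing one r·B term per recipient: 1·0.125·0.188 + 1·0.5·0.525 + 2·0.25·0.548 + 3·0.25·0.0644 = 0.6083.
0.6083 > 0.17: the indirect benefit exceeds the cost.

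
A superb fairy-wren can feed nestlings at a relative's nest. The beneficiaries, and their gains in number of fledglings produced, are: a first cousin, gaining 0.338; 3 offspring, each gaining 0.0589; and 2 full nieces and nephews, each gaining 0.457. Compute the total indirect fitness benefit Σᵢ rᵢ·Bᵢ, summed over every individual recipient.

r to a first cousin = 1/8 (first cousins share one grandparent pair — two paths of length 4: r = 2·(1/2)^4 = 1/8).
r to an offspring = 1/2 (one parent–offspring link: r = (1/2)^1 = 1/2).
r to a full niece or nephew = 1/4 (full aunt/uncle↔niece/nephew: two paths of length 3 through the shared grandparent pair: r = 2·(1/2)^3 = 1/4).
Summing one r·B term per recipient: 1·0.125·0.338 + 3·0.5·0.0589 + 2·0.25·0.457 = 0.3591.

0.3591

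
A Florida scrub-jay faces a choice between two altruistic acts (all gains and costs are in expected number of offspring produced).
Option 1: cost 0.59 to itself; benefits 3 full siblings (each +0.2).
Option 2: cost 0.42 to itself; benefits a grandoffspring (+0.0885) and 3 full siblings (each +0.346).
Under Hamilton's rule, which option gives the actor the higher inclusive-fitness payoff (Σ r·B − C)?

Option 2

Option 1: r to a full sibling = 0.5.
Option 1: Σ r·B − C = (3·0.5·0.2) − 0.59 = -0.29.
Option 2: r to a grandoffspring = 0.25.
Option 2: r to a full sibling = 0.5.
Option 2: Σ r·B − C = (1·0.25·0.0885 + 3·0.5·0.346) − 0.42 = 0.121125.
Option 2 has the higher net inclusive-fitness payoff.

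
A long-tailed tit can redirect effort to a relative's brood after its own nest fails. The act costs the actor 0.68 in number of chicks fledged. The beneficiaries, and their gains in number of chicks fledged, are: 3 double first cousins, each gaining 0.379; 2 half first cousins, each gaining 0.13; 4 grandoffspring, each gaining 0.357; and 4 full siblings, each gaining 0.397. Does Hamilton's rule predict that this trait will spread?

Yes

Hamilton's rule: the trait is favored when the sum of r·B over every recipient exceeds the actor's cost C.
r to a double first cousin = 1/4 (double first cousins share both grandparent pairs — four paths of length 4: r = 4·(1/2)^4 = 1/4).
r to a half first cousin = 1/16 (half first cousins share one grandparent — one path of length 4: r = (1/2)^4 = 1/16).
r to a grandoffspring = 1/4 (two parent–offspring links: r = (1/2)^2 = 1/4).
r to a full sibling = 1/2 (full sibs share both parents — two paths of length 2: r = 2·(1/2)^2 = 1/2).
Summing one r·B term per recipient: 3·0.25·0.379 + 2·0.0625·0.13 + 4·0.25·0.357 + 4·0.5·0.397 = 1.4515.
1.4515 > 0.68: the indirect benefit exceeds the cost.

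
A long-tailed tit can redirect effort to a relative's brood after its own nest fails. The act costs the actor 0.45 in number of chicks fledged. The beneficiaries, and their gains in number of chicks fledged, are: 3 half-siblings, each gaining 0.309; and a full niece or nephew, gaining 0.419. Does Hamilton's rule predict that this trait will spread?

No

Hamilton's rule: the trait is favored when the sum of r·B over every recipient exceeds the actor's cost C.
r to a half-sibling = 0.25 (half-sibs share one parent — one path of length 2: r = (1/2)^2 = 1/4).
r to a full niece or nephew = 1/4 (full aunt/uncle↔niece/nephew: two paths of length 3 through the shared grandparent pair: r = 2·(1/2)^3 = 1/4).
Summing one r·B term per recipient: 3·0.25·0.309 + 1·0.25·0.419 = 0.3365.
0.3365 < 0.45: the indirect benefit is less than the cost.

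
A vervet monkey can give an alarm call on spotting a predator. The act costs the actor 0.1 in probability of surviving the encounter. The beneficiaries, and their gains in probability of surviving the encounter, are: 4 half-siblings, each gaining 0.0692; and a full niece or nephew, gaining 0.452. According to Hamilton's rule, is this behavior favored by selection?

Yes

Hamilton's rule: the trait is favored when the sum of r·B over every recipient exceeds the actor's cost C.
r to a half-sibling = 0.25 (half-sibs share one parent — one path of length 2: r = (1/2)^2 = 1/4).
r to a full niece or nephew = 0.25 (full aunt/uncle↔niece/nephew: two paths of length 3 through the shared grandparent pair: r = 2·(1/2)^3 = 1/4).
Summing one r·B term per recipient: 4·0.25·0.0692 + 1·0.25·0.452 = 0.1822.
0.1822 > 0.1: the indirect benefit exceeds the cost.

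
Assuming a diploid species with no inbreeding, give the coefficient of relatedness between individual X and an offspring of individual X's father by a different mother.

Each parent–offspring link contributes a factor of 1/2, and independent paths through distinct common ancestors add.
Half-sibs share one parent — one path of length 2: r = (1/2)^2 = 1/4.

0.25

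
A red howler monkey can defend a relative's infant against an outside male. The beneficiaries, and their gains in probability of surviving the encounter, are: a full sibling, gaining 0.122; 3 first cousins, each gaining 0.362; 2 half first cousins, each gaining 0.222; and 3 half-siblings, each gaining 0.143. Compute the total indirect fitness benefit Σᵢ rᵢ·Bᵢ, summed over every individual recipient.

0.33175

r to a full sibling = 1/2 (full sibs share both parents — two paths of length 2: r = 2·(1/2)^2 = 1/2).
r to a first cousin = 0.125 (first cousins share one grandparent pair — two paths of length 4: r = 2·(1/2)^4 = 1/8).
r to a half first cousin = 0.0625 (half first cousins share one grandparent — one path of length 4: r = (1/2)^4 = 1/16).
r to a half-sibling = 0.25 (half-sibs share one parent — one path of length 2: r = (1/2)^2 = 1/4).
Summing one r·B term per recipient: 1·0.5·0.122 + 3·0.125·0.362 + 2·0.0625·0.222 + 3·0.25·0.143 = 0.33175.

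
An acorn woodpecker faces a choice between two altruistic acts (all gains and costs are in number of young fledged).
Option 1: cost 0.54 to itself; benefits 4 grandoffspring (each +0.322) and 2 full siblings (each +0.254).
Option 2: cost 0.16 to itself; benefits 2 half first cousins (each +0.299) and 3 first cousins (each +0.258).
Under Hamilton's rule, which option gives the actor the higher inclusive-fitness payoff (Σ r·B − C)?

Option 1

Option 1: r to a grandoffspring = 0.25.
Option 1: r to a full sibling = 0.5.
Option 1: Σ r·B − C = (4·0.25·0.322 + 2·0.5·0.254) − 0.54 = 0.036.
Option 2: r to a half first cousin = 0.0625.
Option 2: r to a first cousin = 0.125.
Option 2: Σ r·B − C = (2·0.0625·0.299 + 3·0.125·0.258) − 0.16 = -0.025875.
Option 1 has the higher net inclusive-fitness payoff.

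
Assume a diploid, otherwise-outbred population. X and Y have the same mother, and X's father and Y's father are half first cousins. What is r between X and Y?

With two independent routes of shared ancestry, r is the sum of the two contributions.
X and Y are related in two ways: half-sibs through their shared mother (r = 1/4) and half second cousins through their fathers (r = 1/64).
r = 1/4 + 1/64 = 17/64 = 0.265625.

0.265625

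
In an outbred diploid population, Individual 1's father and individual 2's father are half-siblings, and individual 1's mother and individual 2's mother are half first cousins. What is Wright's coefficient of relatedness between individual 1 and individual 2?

Relatedness sums over independent paths through distinct common ancestors.
Individual 1 and individual 2 are related in two ways: half first cousins through their fathers (r = 1/16) and half second cousins through their mothers (r = 1/64).
r = 1/16 + 1/64 = 5/64 = 0.078125.

0.078125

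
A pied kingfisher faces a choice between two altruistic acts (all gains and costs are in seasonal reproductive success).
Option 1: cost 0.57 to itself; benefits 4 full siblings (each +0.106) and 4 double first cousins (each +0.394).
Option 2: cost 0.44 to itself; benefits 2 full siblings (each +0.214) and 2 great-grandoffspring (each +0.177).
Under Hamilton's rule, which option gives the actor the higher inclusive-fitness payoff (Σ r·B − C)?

Option 1

Option 1: r to a full sibling = 0.5.
Option 1: r to a double first cousin = 0.25.
Option 1: Σ r·B − C = (4·0.5·0.106 + 4·0.25·0.394) − 0.57 = 0.036.
Option 2: r to a full sibling = 0.5.
Option 2: r to a great-grandoffspring = 0.125.
Option 2: Σ r·B − C = (2·0.5·0.214 + 2·0.125·0.177) − 0.44 = -0.18175.
Option 1 has the higher net inclusive-fitness payoff.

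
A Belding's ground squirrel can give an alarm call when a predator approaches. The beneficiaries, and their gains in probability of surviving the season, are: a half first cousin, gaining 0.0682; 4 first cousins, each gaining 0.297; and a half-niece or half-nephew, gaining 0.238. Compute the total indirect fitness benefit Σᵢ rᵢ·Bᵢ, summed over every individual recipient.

0.1825125

r to a half first cousin = 0.0625 (half first cousins share one grandparent — one path of length 4: r = (1/2)^4 = 1/16).
r to a first cousin = 1/8 (first cousins share one grandparent pair — two paths of length 4: r = 2·(1/2)^4 = 1/8).
r to a half-niece or half-nephew = 1/8 (half-aunt/uncle↔niece/nephew: one path of length 3: r = (1/2)^3 = 1/8).
Summing one r·B term per recipient: 1·0.0625·0.0682 + 4·0.125·0.297 + 1·0.125·0.238 = 0.1825125.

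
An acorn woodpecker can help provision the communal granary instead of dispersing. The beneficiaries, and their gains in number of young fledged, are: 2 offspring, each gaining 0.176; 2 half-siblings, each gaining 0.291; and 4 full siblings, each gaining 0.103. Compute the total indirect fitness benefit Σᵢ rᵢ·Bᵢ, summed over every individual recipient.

r to an offspring = 1/2 (one parent–offspring link: r = (1/2)^1 = 1/2).
r to a half-sibling = 0.25 (half-sibs share one parent — one path of length 2: r = (1/2)^2 = 1/4).
r to a full sibling = 1/2 (full sibs share both parents — two paths of length 2: r = 2·(1/2)^2 = 1/2).
Summing one r·B term per recipient: 2·0.5·0.176 + 2·0.25·0.291 + 4·0.5·0.103 = 0.5275.

0.5275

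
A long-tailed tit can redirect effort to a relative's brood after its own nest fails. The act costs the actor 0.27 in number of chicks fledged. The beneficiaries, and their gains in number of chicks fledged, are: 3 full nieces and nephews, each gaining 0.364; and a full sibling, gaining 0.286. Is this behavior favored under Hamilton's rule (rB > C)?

Hamilton's rule: the trait is favored when the sum of r·B over every recipient exceeds the actor's cost C.
r to a full niece or nephew = 1/4 (full aunt/uncle↔niece/nephew: two paths of length 3 through the shared grandparent pair: r = 2·(1/2)^3 = 1/4).
r to a full sibling = 0.5 (full sibs share both parents — two paths of length 2: r = 2·(1/2)^2 = 1/2).
Summing one r·B term per recipient: 3·0.25·0.364 + 1·0.5·0.286 = 0.416.
0.416 > 0.27: the indirect benefit exceeds the cost.

Yes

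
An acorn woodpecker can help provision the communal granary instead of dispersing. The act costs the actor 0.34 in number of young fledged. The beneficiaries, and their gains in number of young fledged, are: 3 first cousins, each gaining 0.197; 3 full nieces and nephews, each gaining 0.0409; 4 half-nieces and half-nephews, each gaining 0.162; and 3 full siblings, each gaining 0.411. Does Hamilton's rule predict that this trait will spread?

Hamilton's rule: the trait is favored when the sum of r·B over every recipient exceeds the actor's cost C.
r to a first cousin = 0.125 (first cousins share one grandparent pair — two paths of length 4: r = 2·(1/2)^4 = 1/8).
r to a full niece or nephew = 0.25 (full aunt/uncle↔niece/nephew: two paths of length 3 through the shared grandparent pair: r = 2·(1/2)^3 = 1/4).
r to a half-niece or half-nephew = 1/8 (half-aunt/uncle↔niece/nephew: one path of length 3: r = (1/2)^3 = 1/8).
r to a full sibling = 0.5 (full sibs share both parents — two paths of length 2: r = 2·(1/2)^2 = 1/2).
Summing one r·B term per recipient: 3·0.125·0.197 + 3·0.25·0.0409 + 4·0.125·0.162 + 3·0.5·0.411 = 0.80205.
0.80205 > 0.34: the indirect benefit exceeds the cost.

Yes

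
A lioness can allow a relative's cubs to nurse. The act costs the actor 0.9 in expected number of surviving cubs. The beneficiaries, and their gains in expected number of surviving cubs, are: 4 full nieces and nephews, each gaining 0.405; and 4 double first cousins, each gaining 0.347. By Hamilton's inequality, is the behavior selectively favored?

Hamilton's rule: the trait is favored when the sum of r·B over every recipient exceeds the actor's cost C.
r to a full niece or nephew = 1/4 (full aunt/uncle↔niece/nephew: two paths of length 3 through the shared grandparent pair: r = 2·(1/2)^3 = 1/4).
r to a double first cousin = 1/4 (double first cousins share both grandparent pairs — four paths of length 4: r = 4·(1/2)^4 = 1/4).
Summing one r·B term per recipient: 4·0.25·0.405 + 4·0.25·0.347 = 0.752.
0.752 < 0.9: the indirect benefit is less than the cost.

No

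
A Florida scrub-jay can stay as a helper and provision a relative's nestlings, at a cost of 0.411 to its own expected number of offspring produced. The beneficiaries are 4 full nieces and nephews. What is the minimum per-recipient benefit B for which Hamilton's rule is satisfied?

r to a full niece or nephew = 1/4 (full aunt/uncle↔niece/nephew: two paths of length 3 through the shared grandparent pair: r = 2·(1/2)^3 = 1/4).
Hamilton's rule with n recipients of equal r: n·r·B > C, so B > C/(n·r) = 0.411/(4·0.25) = 0.411.

0.411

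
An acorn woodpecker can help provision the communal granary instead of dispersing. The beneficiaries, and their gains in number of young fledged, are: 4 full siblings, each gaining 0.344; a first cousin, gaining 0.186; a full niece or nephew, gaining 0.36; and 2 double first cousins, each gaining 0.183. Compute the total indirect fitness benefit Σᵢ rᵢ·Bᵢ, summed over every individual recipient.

r to a full sibling = 1/2 (full sibs share both parents — two paths of length 2: r = 2·(1/2)^2 = 1/2).
r to a first cousin = 1/8 (first cousins share one grandparent pair — two paths of length 4: r = 2·(1/2)^4 = 1/8).
r to a full niece or nephew = 0.25 (full aunt/uncle↔niece/nephew: two paths of length 3 through the shared grandparent pair: r = 2·(1/2)^3 = 1/4).
r to a double first cousin = 0.25 (double first cousins share both grandparent pairs — four paths of length 4: r = 4·(1/2)^4 = 1/4).
Summing one r·B term per recipient: 4·0.5·0.344 + 1·0.125·0.186 + 1·0.25·0.36 + 2·0.25·0.183 = 0.89275.

0.89275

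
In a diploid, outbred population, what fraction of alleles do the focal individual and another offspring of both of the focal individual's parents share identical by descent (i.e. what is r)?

0.5

Each parent–offspring link contributes a factor of 1/2, and independent paths through distinct common ancestors add.
Full sibs share both parents — two paths of length 2: r = 2·(1/2)^2 = 1/2.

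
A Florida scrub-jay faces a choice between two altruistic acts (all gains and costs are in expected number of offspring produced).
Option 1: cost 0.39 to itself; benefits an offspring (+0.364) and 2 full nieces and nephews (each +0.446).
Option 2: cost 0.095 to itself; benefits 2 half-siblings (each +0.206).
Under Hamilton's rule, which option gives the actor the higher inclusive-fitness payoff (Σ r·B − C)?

Option 1

Option 1: r to an offspring = 0.5.
Option 1: r to a full niece or nephew = 0.25.
Option 1: Σ r·B − C = (1·0.5·0.364 + 2·0.25·0.446) − 0.39 = 0.015.
Option 2: r to a half-sibling = 0.25.
Option 2: Σ r·B − C = (2·0.25·0.206) − 0.095 = 0.008.
Option 1 has the higher net inclusive-fitness payoff.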